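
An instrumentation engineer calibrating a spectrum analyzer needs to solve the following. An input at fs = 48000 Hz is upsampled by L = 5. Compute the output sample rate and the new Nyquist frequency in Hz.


Step 1 — output sample rate after interpolation by L:
fs_out = L * fs_in = 5 * 48000 = 240000 Hz

Step 2 — Nyquist frequency of the output stream:
f_Nyq = fs_out / 2 = 240000 / 2 = 120000.0 Hz

fs_out = 240000 Hz; f_Nyquist = 120000.0 Hz


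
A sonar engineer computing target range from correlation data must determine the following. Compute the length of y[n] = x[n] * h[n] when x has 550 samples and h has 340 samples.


Linear convolution output length:
L = N + M - 1
  = 550 + 340 - 1
  = 889 samples

889


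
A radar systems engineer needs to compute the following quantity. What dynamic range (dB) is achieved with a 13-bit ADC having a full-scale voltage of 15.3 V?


Dynamic range from full-scale to LSB:
V_min = V_max / 2^bits = 15.3 / 2^13
DR = 20 * log10(V_max / V_min)
   = 20 * log10(2^13)
   = 20 * 13 * log10(2)
   = 78.27 dB

78.27 dB


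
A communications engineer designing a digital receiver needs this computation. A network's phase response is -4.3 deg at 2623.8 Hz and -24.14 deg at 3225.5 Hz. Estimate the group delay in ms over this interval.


Group delay from phase difference:
tau = -d(phi)/d(omega)
d(phi) = -19.84 deg = -0.346273 rad
d(omega) = 2*pi*(3225.5 - 2623.8) = 3780.5926 rad/s
tau = -(-0.346273) / 3780.5926
    = 0.0916 ms

0.0916 ms


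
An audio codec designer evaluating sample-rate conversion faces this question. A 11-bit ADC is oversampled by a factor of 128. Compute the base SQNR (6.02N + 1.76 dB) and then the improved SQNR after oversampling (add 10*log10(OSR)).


Step 1 — baseline SQNR at Nyquist:
SQNR_base = 6.02*N + 1.76
          = 6.02*11 + 1.76
          = 67.98 dB

Step 2 — oversampling processing gain:
G = 10*log10(OSR) = 10*log10(128) = 21.07 dB

Step 3 — total:
SQNR_total = 67.98 + 21.07 = 89.05 dB

Base SQNR = 67.98 dB; oversampled SQNR = 89.05 dB


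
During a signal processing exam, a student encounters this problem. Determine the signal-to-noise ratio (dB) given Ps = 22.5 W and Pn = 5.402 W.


SNR in decibels:
SNR = 10 * log10(Ps / Pn)
    = 10 * log10(22.5 / 5.402)
    = 10 * log10(4.1651)
    = 10 * 0.6196
    = 6.2 dB

6.2 dB


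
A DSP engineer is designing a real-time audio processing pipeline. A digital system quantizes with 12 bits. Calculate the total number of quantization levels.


Number of quantization levels = 2^N
= 2^12
= 4096

4096


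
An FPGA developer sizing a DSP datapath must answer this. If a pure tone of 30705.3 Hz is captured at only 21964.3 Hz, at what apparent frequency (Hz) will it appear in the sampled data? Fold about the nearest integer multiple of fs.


Compute the nearest integer multiple of fs to the signal:
n = round(30705.3 / 21964.3) = 1
f_alias = |30705.3 - 1 * 21964.3|
        = |30705.3 - 21964.3|
        = 8741.0 Hz

8741.0


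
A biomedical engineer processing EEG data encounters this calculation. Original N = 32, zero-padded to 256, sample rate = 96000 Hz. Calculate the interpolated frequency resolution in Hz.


Frequency resolution after zero-padding:
N_padded = 32 * 8 = 256
df = fs / N_padded
   = 96000 / 256
   = 375.0 Hz

375.0 Hz


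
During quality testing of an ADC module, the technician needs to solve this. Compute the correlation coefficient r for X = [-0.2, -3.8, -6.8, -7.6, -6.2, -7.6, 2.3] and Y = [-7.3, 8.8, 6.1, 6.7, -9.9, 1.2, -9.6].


Pearson correlation coefficient (population):
r = cov(X,Y) / (std(X) * std(Y))
Mean X = -4.2714, Mean Y = -0.5714
Cov(X,Y) = -15.897959
Std(X) = 3.630315, Std(Y) = 7.579618
r = -0.5778

-0.5778


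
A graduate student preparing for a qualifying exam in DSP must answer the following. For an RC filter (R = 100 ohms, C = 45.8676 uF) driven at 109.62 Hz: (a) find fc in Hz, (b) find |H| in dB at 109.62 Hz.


Step 1 — cutoff frequency:
fc = 1 / (2*pi*R*C)
C = 45.8676 uF = 4.58676e-05 F
fc = 1 / (2*pi*100*4.58676e-05)
   = 34.6988 Hz

Step 2 — magnitude at f = 109.62 Hz:
|H(f)| = 1 / sqrt(1 + (f/fc)^2)
f/fc = 109.62 / 34.6988 = 3.159187
|H| = 1 / sqrt(1 + 9.980463) = 0.3017795
|H|_dB = 20*log10(0.3017795) = -10.41 dB

fc = 34.6988 Hz; |H(109.62 Hz)| = -10.41 dB


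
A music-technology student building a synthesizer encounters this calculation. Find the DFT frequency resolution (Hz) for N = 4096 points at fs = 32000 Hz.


DFT frequency resolution:
df = fs / N
   = 32000 / 4096
   = 7.8125 Hz

7.8125 Hz


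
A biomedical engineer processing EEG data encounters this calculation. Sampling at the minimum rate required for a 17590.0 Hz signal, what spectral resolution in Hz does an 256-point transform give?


Step 1 — Nyquist sampling rate:
fs = 2 * fmax = 2 * 17590.0 = 35180.0 Hz

Step 2 — DFT bin spacing:
df = fs / N = 35180.0 / 256 = 137.4219 Hz

137.4219 Hz


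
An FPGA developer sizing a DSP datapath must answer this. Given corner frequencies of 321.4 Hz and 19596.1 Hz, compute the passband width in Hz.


Bandwidth is the difference of -3dB frequencies:
BW = f_high - f_low
   = 19596.1 - 321.4
   = 19274.7 Hz

19274.7 Hz


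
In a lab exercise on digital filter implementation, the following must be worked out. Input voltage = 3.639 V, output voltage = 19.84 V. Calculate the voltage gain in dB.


Voltage gain in dB:
G = 20 * log10(Vout / Vin)
  = 20 * log10(19.84 / 3.639)
  = 20 * log10(5.452047)
  = 20 * 0.73656
  = 14.73 dB

14.73 dB


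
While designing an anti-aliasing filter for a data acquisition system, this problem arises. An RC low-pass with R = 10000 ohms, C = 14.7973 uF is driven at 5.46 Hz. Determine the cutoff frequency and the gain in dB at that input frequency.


Step 1 — cutoff frequency:
fc = 1 / (2*pi*R*C)
C = 14.7973 uF = 1.47973e-05 F
fc = 1 / (2*pi*10000*1.47973e-05)
   = 1.07557 Hz

Step 2 — magnitude at f = 5.46 Hz:
|H(f)| = 1 / sqrt(1 + (f/fc)^2)
f/fc = 5.46 / 1.07557 = 5.076378
|H| = 1 / sqrt(1 + 25.769614) = 0.1932765
|H|_dB = 20*log10(0.1932765) = -14.28 dB

fc = 1.07557 Hz; |H(5.46 Hz)| = -14.28 dB


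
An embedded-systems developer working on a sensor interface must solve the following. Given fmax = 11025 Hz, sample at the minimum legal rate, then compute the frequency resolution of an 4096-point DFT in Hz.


Step 1 — Nyquist sampling rate:
fs = 2 * fmax = 2 * 11025 = 22050 Hz

Step 2 — DFT bin spacing:
df = fs / N = 22050 / 4096 = 5.3833 Hz

5.3833 Hz


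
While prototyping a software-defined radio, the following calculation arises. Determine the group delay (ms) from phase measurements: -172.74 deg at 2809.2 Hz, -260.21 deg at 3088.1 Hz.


Group delay from phase difference:
tau = -d(phi)/d(omega)
d(phi) = -87.47 deg = -1.526639 rad
d(omega) = 2*pi*(3088.1 - 2809.2) = 1752.3804 rad/s
tau = -(-1.526639) / 1752.3804
    = 0.8712 ms

0.8712 ms


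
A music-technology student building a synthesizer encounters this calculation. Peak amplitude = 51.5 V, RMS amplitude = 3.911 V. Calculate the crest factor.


Crest factor is the ratio of peak to RMS:
CF = V_peak / V_rms
   = 51.5 / 3.911
   = 13.168

13.168


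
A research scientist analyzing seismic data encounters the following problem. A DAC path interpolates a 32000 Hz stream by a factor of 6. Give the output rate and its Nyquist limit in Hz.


Step 1 — output sample rate after interpolation by L:
fs_out = L * fs_in = 6 * 32000 = 192000 Hz

Step 2 — Nyquist frequency of the output stream:
f_Nyq = fs_out / 2 = 192000 / 2 = 96000.0 Hz

fs_out = 192000 Hz; f_Nyquist = 96000.0 Hz


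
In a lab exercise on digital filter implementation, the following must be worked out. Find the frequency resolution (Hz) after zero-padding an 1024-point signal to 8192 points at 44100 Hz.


Frequency resolution after zero-padding:
N_padded = 1024 * 8 = 8192
df = fs / N_padded
   = 44100 / 8192
   = 5.3833 Hz

5.3833 Hz


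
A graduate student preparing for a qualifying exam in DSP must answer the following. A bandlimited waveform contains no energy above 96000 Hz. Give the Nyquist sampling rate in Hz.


The Nyquist rate is twice the maximum frequency component.
fs_min = 2 * fmax
      = 2 * 96000
      = 192000 Hz

192000


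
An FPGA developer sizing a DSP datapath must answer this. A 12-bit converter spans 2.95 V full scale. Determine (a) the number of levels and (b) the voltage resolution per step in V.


Step 1 — number of quantization levels:
L = 2^N = 2^12 = 4096

Step 2 — LSB step size:
delta = Vfs / L
      = 2.95 / 4096
      = 0.00072021 V

Levels = 4096; step size = 0.00072021 V


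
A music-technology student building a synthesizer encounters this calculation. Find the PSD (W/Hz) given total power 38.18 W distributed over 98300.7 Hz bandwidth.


Power spectral density:
PSD = P / BW
    = 38.18 / 98300.7
    = 0.0003884 W/Hz

0.0003884 W/Hz


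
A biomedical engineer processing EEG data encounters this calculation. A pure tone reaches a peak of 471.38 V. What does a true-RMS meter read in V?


RMS voltage for a sinusoidal waveform:
V_rms = V_peak / sqrt(2)
      = 471.38 / 1.414214
      = 333.316 V

333.316 V


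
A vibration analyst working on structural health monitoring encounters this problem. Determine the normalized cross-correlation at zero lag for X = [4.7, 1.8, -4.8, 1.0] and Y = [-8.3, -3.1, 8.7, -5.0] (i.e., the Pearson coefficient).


Pearson correlation coefficient (population):
r = cov(X,Y) / (std(X) * std(Y))
Mean X = 0.675, Mean Y = -1.925
Cov(X,Y) = -21.538125
Std(X) = 3.447735, Std(Y) = 6.410294
r = -0.9745

-0.9745


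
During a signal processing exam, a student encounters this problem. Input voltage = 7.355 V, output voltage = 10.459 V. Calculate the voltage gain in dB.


Voltage gain in dB:
G = 20 * log10(Vout / Vin)
  = 20 * log10(10.459 / 7.355)
  = 20 * log10(1.422026)
  = 20 * 0.152907
  = 3.06 dB

3.06 dB


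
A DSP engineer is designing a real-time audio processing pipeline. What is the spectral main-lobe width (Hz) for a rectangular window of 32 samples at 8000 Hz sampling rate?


Main lobe width for a rectangular window:
Width = 2 * fs / N
      = 2 * 8000 / 32
      = 16000 / 32
      = 500.0 Hz

500.0 Hz


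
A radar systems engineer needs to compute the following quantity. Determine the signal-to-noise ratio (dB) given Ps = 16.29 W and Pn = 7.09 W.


SNR in decibels:
SNR = 10 * log10(Ps / Pn)
    = 10 * log10(16.29 / 7.09)
    = 10 * log10(2.2976)
    = 10 * 0.3613
    = 3.61 dB

3.61 dB


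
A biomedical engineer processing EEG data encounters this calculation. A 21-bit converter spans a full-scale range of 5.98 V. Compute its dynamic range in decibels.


Dynamic range from full-scale to LSB:
V_min = V_max / 2^bits = 5.98 / 2^21
DR = 20 * log10(V_max / V_min)
   = 20 * log10(2^21)
   = 20 * 21 * log10(2)
   = 126.43 dB

126.43 dB


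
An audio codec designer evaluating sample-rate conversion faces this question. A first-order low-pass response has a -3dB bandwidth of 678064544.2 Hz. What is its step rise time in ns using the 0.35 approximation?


Rise time from bandwidth relationship:
tr = 0.35 / BW
   = 0.35 / 678064544.2
   = 5.1617505e-10 s
   = 0.5162 ns

0.5162 ns


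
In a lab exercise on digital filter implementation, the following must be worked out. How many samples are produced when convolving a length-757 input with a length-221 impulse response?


Linear convolution output length:
L = N + M - 1
  = 757 + 221 - 1
  = 977 samples

977


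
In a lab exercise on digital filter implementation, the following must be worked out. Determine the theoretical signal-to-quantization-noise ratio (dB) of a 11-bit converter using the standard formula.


Theoretical SNR for a full-scale sinusoid:
SNR = 6.02 * N + 1.76
    = 6.02 * 11 + 1.76
    = 66.22 + 1.76
    = 67.98 dB

67.98 dB


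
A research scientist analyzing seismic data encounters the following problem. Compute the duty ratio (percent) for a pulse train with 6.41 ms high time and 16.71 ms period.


Duty cycle as a percentage:
DC = (t_on / T) * 100
   = (6.41 / 16.71) * 100
   = 0.383603 * 100
   = 38.36 %

38.36 %


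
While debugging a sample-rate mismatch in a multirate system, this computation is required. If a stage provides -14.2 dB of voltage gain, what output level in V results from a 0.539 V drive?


Output voltage from dB gain:
V_out = V_in * 10^(gain_dB / 20)
      = 0.539 * 10^(-14.2 / 20)
      = 0.539 * 0.194984
      = 0.1051 V

0.1051 V


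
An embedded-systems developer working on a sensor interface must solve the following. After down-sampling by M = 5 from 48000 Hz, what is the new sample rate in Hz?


Decimation reduces the sample rate:
fs_out = fs_in / M
       = 48000 / 5
       = 9600.0 Hz

9600.0 Hz


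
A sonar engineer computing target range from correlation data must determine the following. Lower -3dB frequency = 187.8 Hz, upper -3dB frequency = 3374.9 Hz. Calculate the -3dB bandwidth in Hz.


Bandwidth is the difference of -3dB frequencies:
BW = f_high - f_low
   = 3374.9 - 187.8
   = 3187.1 Hz

3187.1 Hz


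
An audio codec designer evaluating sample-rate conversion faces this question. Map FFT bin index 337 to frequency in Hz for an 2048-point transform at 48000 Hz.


Frequency of DFT bin k:
f_k = k * fs / N
    = 337 * 48000 / 2048
    = 16176000 / 2048
    = 7898.438 Hz

7898.438 Hz


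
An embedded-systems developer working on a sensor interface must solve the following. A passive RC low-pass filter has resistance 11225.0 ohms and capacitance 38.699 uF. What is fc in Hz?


Cutoff frequency of a first-order RC filter:
fc = 1 / (2 * pi * R * C)
C = 38.699 uF = 3.8699e-05 F
fc = 1 / (2 * pi * 11225.0 * 3.8699e-05)
   = 1 / 2.7293922925735
   = 0.366382 Hz

0.366382 Hz


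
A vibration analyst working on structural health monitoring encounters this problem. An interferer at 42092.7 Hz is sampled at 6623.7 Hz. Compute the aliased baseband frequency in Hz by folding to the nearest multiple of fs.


Compute the nearest integer multiple of fs to the signal:
n = round(42092.7 / 6623.7) = 6
f_alias = |42092.7 - 6 * 6623.7|
        = |42092.7 - 39742.2|
        = 2350.5 Hz

2350.5


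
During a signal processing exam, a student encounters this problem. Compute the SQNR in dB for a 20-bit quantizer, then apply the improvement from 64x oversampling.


Step 1 — baseline SQNR at Nyquist:
SQNR_base = 6.02*N + 1.76
          = 6.02*20 + 1.76
          = 122.16 dB

Step 2 — oversampling processing gain:
G = 10*log10(OSR) = 10*log10(64) = 18.06 dB

Step 3 — total:
SQNR_total = 122.16 + 18.06 = 140.22 dB

Base SQNR = 122.16 dB; oversampled SQNR = 140.22 dB


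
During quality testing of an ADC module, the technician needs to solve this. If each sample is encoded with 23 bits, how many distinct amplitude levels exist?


Number of quantization levels = 2^N
= 2^23
= 8388608

8388608


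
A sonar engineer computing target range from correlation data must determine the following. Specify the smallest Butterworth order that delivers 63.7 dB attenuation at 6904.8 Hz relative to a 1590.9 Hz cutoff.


Butterworth filter order formula:
n = log10(10^(A/10) - 1) / (2 * log10(f_stop/f_pass))
10^(63.7/10) - 1 = 2344227.8153
f_stop/f_pass = 6904.8 / 1590.9 = 4.3402
n = 4.996 -> ceil = 5

5


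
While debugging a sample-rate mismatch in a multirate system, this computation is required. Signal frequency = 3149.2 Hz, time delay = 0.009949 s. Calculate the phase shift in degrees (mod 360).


Phase shift from frequency and time delay:
phi = 360 * f * t_delay
    = 360 * 3149.2 * 0.009949
    = 11279.3 degrees
    mod 360 = 119.3 degrees

119.3 degrees


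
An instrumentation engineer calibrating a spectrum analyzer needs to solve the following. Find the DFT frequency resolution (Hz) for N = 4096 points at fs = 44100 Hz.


DFT frequency resolution:
df = fs / N
   = 44100 / 4096
   = 10.7666 Hz

10.7666 Hz


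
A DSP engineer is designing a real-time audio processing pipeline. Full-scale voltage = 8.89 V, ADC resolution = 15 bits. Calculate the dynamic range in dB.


Dynamic range from full-scale to LSB:
V_min = V_max / 2^bits = 8.89 / 2^15
DR = 20 * log10(V_max / V_min)
   = 20 * log10(2^15)
   = 20 * 15 * log10(2)
   = 90.31 dB

90.31 dB


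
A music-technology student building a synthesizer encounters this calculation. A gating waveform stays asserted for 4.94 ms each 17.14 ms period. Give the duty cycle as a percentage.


Duty cycle as a percentage:
DC = (t_on / T) * 100
   = (4.94 / 17.14) * 100
   = 0.288215 * 100
   = 28.82 %

28.82 %


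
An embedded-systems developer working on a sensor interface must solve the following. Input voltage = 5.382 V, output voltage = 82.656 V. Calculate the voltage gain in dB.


Voltage gain in dB:
G = 20 * log10(Vout / Vin)
  = 20 * log10(82.656 / 5.382)
  = 20 * log10(15.35786)
  = 20 * 1.186331
  = 23.73 dB

23.73 dB


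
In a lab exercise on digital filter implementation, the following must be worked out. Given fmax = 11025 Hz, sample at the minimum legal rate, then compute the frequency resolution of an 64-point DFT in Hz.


Step 1 — Nyquist sampling rate:
fs = 2 * fmax = 2 * 11025 = 22050 Hz

Step 2 — DFT bin spacing:
df = fs / N = 22050 / 64 = 344.5312 Hz

344.5312 Hz


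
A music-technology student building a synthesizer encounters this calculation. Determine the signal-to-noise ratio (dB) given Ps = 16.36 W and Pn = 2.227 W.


SNR in decibels:
SNR = 10 * log10(Ps / Pn)
    = 10 * log10(16.36 / 2.227)
    = 10 * log10(7.3462)
    = 10 * 0.8661
    = 8.66 dB

8.66 dB


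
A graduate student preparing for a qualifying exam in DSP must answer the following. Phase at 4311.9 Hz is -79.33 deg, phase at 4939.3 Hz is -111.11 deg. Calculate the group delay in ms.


Group delay from phase difference:
tau = -d(phi)/d(omega)
d(phi) = -31.78 deg = -0.554666 rad
d(omega) = 2*pi*(4939.3 - 4311.9) = 3942.0705 rad/s
tau = -(-0.554666) / 3942.0705
    = 0.1407 ms

0.1407 ms


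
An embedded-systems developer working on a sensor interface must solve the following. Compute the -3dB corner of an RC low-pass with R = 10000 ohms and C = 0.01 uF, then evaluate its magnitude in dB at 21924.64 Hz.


Step 1 — cutoff frequency:
fc = 1 / (2*pi*R*C)
C = 0.01 uF = 1e-08 F
fc = 1 / (2*pi*10000*1e-08)
   = 1591.549 Hz

Step 2 — magnitude at f = 21924.64 Hz:
|H(f)| = 1 / sqrt(1 + (f/fc)^2)
f/fc = 21924.64 / 1591.549 = 13.775661
|H| = 1 / sqrt(1 + 189.768836) = 0.0724013
|H|_dB = 20*log10(0.0724013) = -22.81 dB

fc = 1591.549 Hz; |H(21924.64 Hz)| = -22.81 dB


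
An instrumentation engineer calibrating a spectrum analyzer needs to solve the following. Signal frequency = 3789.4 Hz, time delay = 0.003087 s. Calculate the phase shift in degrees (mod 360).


Phase shift from frequency and time delay:
phi = 360 * f * t_delay
    = 360 * 3789.4 * 0.003087
    = 4211.24 degrees
    mod 360 = 251.24 degrees

251.24 degrees


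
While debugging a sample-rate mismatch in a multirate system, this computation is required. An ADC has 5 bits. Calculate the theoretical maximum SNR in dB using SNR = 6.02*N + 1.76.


Theoretical SNR for a full-scale sinusoid:
SNR = 6.02 * N + 1.76
    = 6.02 * 5 + 1.76
    = 30.1 + 1.76
    = 31.86 dB

31.86 dB


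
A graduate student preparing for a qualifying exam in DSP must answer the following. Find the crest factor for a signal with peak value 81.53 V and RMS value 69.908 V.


Crest factor is the ratio of peak to RMS:
CF = V_peak / V_rms
   = 81.53 / 69.908
   = 1.1662

1.1662


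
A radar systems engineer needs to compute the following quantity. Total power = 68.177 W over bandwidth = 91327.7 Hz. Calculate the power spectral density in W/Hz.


Power spectral density:
PSD = P / BW
    = 68.177 / 91327.7
    = 0.00074651 W/Hz

0.00074651 W/Hz


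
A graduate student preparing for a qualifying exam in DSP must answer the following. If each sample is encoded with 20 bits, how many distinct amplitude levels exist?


Number of quantization levels = 2^N
= 2^20
= 1048576

1048576


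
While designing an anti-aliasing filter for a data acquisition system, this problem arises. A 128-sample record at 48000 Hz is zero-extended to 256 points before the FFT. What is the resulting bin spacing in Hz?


Frequency resolution after zero-padding:
N_padded = 128 * 2 = 256
df = fs / N_padded
   = 48000 / 256
   = 187.5 Hz

187.5 Hz


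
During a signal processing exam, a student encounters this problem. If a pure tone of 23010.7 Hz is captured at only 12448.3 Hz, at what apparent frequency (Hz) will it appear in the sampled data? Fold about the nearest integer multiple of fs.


Compute the nearest integer multiple of fs to the signal:
n = round(23010.7 / 12448.3) = 2
f_alias = |23010.7 - 2 * 12448.3|
        = |23010.7 - 24896.6|
        = 1885.9 Hz

1885.9


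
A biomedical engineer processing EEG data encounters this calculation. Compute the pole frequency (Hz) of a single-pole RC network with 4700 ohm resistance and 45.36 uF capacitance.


Cutoff frequency of a first-order RC filter:
fc = 1 / (2 * pi * R * C)
C = 45.36 uF = 4.536e-05 F
fc = 1 / (2 * pi * 4700 * 4.536e-05)
   = 1 / 1.3395248420082
   = 0.746533 Hz

0.746533 Hz


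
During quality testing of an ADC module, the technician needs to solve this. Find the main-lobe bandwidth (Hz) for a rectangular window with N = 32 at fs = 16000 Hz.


Main lobe width for a rectangular window:
Width = 2 * fs / N
      = 2 * 16000 / 32
      = 32000 / 32
      = 1000.0 Hz

1000.0 Hz


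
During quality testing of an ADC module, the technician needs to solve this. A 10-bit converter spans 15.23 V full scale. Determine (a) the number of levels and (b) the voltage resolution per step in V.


Step 1 — number of quantization levels:
L = 2^N = 2^10 = 1024

Step 2 — LSB step size:
delta = Vfs / L
      = 15.23 / 1024
      = 0.01487305 V

Levels = 1024; step size = 0.01487305 V


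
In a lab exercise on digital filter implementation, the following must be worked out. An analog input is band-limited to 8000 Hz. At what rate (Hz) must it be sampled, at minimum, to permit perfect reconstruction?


The Nyquist rate is twice the maximum frequency component.
fs_min = 2 * fmax
      = 2 * 8000
      = 16000 Hz

16000


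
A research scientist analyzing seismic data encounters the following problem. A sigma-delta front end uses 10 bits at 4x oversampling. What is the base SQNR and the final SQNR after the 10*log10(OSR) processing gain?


Step 1 — baseline SQNR at Nyquist:
SQNR_base = 6.02*N + 1.76
          = 6.02*10 + 1.76
          = 61.96 dB

Step 2 — oversampling processing gain:
G = 10*log10(OSR) = 10*log10(4) = 6.02 dB

Step 3 — total:
SQNR_total = 61.96 + 6.02 = 67.98 dB

Base SQNR = 61.96 dB; oversampled SQNR = 67.98 dB


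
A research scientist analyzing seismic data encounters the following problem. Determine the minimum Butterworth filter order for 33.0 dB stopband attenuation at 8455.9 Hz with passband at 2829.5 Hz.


Butterworth filter order formula:
n = log10(10^(A/10) - 1) / (2 * log10(f_stop/f_pass))
10^(33.0/10) - 1 = 1994.2623
f_stop/f_pass = 8455.9 / 2829.5 = 2.9885
n = 3.4702 -> ceil = 4

4


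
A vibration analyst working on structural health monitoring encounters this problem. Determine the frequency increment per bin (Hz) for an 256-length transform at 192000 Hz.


DFT frequency resolution:
df = fs / N
   = 192000 / 256
   = 750.0 Hz

750.0 Hz


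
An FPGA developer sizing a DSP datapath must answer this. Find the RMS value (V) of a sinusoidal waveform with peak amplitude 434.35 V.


RMS voltage for a sinusoidal waveform:
V_rms = V_peak / sqrt(2)
      = 434.35 / 1.414214
      = 307.132 V

307.132 V


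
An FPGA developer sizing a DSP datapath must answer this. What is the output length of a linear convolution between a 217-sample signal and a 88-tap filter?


Linear convolution output length:
L = N + M - 1
  = 217 + 88 - 1
  = 304 samples

304


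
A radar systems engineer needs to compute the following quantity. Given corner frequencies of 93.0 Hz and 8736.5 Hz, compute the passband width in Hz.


Bandwidth is the difference of -3dB frequencies:
BW = f_high - f_low
   = 8736.5 - 93.0
   = 8643.5 Hz

8643.5 Hz


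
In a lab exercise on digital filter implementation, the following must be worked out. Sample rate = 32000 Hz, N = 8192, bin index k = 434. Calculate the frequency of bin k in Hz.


Frequency of DFT bin k:
f_k = k * fs / N
    = 434 * 32000 / 8192
    = 13888000 / 8192
    = 1695.312 Hz

1695.312 Hz


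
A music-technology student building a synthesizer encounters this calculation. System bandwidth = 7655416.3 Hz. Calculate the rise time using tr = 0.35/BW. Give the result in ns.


Rise time from bandwidth relationship:
tr = 0.35 / BW
   = 0.35 / 7655416.3
   = 4.571926415e-08 s
   = 45.7193 ns

45.7193 ns


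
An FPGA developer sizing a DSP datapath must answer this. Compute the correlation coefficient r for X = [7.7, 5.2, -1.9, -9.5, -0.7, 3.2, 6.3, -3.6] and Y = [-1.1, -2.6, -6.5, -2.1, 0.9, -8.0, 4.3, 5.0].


Pearson correlation coefficient (population):
r = cov(X,Y) / (std(X) * std(Y))
Mean X = 0.8375, Mean Y = -1.2625
Cov(X,Y) = 0.203594
Std(X) = 5.453883, Std(Y) = 4.332706
r = 0.0086

0.0086


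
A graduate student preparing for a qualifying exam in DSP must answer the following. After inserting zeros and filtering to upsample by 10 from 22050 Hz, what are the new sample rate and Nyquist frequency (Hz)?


Step 1 — output sample rate after interpolation by L:
fs_out = L * fs_in = 10 * 22050 = 220500 Hz

Step 2 — Nyquist frequency of the output stream:
f_Nyq = fs_out / 2 = 220500 / 2 = 110250.0 Hz

fs_out = 220500 Hz; f_Nyquist = 110250.0 Hz


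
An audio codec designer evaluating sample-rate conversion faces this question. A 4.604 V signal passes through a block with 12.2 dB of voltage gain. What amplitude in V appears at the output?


Output voltage from dB gain:
V_out = V_in * 10^(gain_dB / 20)
      = 4.604 * 10^(12.2 / 20)
      = 4.604 * 4.073803
      = 18.7558 V

18.7558 V


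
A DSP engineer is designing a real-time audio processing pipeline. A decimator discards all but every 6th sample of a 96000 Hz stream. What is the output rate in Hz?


Decimation reduces the sample rate:
fs_out = fs_in / M
       = 96000 / 6
       = 16000.0 Hz

16000.0 Hz


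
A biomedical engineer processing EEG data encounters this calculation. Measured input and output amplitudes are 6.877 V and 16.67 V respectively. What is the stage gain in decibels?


Voltage gain in dB:
G = 20 * log10(Vout / Vin)
  = 20 * log10(16.67 / 6.877)
  = 20 * log10(2.424022)
  = 20 * 0.384537
  = 7.69 dB

7.69 dB


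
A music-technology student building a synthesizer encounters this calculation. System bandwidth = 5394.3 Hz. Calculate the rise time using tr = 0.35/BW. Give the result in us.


Rise time from bandwidth relationship:
tr = 0.35 / BW
   = 0.35 / 5394.3
   = 6.488330275e-05 s
   = 64.8833 us

64.8833 us


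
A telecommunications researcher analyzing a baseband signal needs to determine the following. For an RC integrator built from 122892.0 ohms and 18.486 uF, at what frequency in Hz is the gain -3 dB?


Cutoff frequency of a first-order RC filter:
fc = 1 / (2 * pi * R * C)
C = 18.486 uF = 1.8486e-05 F
fc = 1 / (2 * pi * 122892.0 * 1.8486e-05)
   = 1 / 14.274024217321
   = 0.070057 Hz

0.070057 Hz


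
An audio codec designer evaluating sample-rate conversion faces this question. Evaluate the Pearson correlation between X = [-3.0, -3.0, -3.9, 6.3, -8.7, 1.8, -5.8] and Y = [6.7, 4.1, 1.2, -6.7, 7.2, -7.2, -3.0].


Pearson correlation coefficient (population):
r = cov(X,Y) / (std(X) * std(Y))
Mean X = -2.3286, Mean Y = 0.3286
Cov(X,Y) = -18.876327
Std(X) = 4.590585, Std(Y) = 5.605537
r = -0.7336

-0.7336


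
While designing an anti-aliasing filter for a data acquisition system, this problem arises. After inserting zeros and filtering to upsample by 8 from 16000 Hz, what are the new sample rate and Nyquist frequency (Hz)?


Step 1 — output sample rate after interpolation by L:
fs_out = L * fs_in = 8 * 16000 = 128000 Hz

Step 2 — Nyquist frequency of the output stream:
f_Nyq = fs_out / 2 = 128000 / 2 = 64000.0 Hz

fs_out = 128000 Hz; f_Nyquist = 64000.0 Hz


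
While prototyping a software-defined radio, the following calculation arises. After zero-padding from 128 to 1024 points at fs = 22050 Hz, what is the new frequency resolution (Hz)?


Frequency resolution after zero-padding:
N_padded = 128 * 8 = 1024
df = fs / N_padded
   = 22050 / 1024
   = 21.5332 Hz

21.5332 Hz


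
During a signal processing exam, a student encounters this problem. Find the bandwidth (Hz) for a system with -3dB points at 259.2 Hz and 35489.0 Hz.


Bandwidth is the difference of -3dB frequencies:
BW = f_high - f_low
   = 35489.0 - 259.2
   = 35229.8 Hz

35229.8 Hz


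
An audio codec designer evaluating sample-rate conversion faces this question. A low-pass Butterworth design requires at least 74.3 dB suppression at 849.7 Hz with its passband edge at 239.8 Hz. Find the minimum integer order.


Butterworth filter order formula:
n = log10(10^(A/10) - 1) / (2 * log10(f_stop/f_pass))
10^(74.3/10) - 1 = 26915347.0393
f_stop/f_pass = 849.7 / 239.8 = 3.5434
n = 6.7617 -> ceil = 7

7


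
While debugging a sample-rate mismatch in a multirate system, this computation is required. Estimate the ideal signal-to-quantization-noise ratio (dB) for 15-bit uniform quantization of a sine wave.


Theoretical SNR for a full-scale sinusoid:
SNR = 6.02 * N + 1.76
    = 6.02 * 15 + 1.76
    = 90.3 + 1.76
    = 92.06 dB

92.06 dB


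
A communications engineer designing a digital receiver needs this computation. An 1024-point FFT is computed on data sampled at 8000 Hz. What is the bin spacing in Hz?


DFT frequency resolution:
df = fs / N
   = 8000 / 1024
   = 7.8125 Hz

7.8125 Hz


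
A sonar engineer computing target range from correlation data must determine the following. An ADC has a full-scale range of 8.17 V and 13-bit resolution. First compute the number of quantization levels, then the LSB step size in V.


Step 1 — number of quantization levels:
L = 2^N = 2^13 = 8192

Step 2 — LSB step size:
delta = Vfs / L
      = 8.17 / 8192
      = 0.00099731 V

Levels = 8192; step size = 0.00099731 V


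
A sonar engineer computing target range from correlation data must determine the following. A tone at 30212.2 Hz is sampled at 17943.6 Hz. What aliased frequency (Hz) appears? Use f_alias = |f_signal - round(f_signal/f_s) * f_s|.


Compute the nearest integer multiple of fs to the signal:
n = round(30212.2 / 17943.6) = 2
f_alias = |30212.2 - 2 * 17943.6|
        = |30212.2 - 35887.2|
        = 5675.0 Hz

5675.0


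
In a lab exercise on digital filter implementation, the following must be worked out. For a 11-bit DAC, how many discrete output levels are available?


Number of quantization levels = 2^N
= 2^11
= 2048

2048


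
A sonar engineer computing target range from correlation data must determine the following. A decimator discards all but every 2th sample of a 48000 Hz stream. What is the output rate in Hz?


Decimation reduces the sample rate:
fs_out = fs_in / M
       = 48000 / 2
       = 24000.0 Hz

24000.0 Hz


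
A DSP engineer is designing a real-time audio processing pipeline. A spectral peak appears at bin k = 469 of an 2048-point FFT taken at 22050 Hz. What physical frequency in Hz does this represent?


Frequency of DFT bin k:
f_k = k * fs / N
    = 469 * 22050 / 2048
    = 10341450 / 2048
    = 5049.536 Hz

5049.536 Hz


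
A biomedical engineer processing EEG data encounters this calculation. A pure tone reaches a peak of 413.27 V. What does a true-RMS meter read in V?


RMS voltage for a sinusoidal waveform:
V_rms = V_peak / sqrt(2)
      = 413.27 / 1.414214
      = 292.226 V

292.226 V


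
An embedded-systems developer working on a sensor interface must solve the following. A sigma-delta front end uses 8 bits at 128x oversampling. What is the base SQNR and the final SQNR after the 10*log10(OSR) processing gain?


Step 1 — baseline SQNR at Nyquist:
SQNR_base = 6.02*N + 1.76
          = 6.02*8 + 1.76
          = 49.92 dB

Step 2 — oversampling processing gain:
G = 10*log10(OSR) = 10*log10(128) = 21.07 dB

Step 3 — total:
SQNR_total = 49.92 + 21.07 = 70.99 dB

Base SQNR = 49.92 dB; oversampled SQNR = 70.99 dB


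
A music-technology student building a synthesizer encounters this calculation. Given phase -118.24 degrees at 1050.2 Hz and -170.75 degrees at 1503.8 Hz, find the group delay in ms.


Group delay from phase difference:
tau = -d(phi)/d(omega)
d(phi) = -52.51 deg = -0.916472 rad
d(omega) = 2*pi*(1503.8 - 1050.2) = 2850.0529 rad/s
tau = -(-0.916472) / 2850.0529
    = 0.3216 ms

0.3216 ms


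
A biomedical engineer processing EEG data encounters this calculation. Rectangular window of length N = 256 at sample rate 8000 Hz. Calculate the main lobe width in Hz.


Main lobe width for a rectangular window:
Width = 2 * fs / N
      = 2 * 8000 / 256
      = 16000 / 256
      = 62.5 Hz

62.5 Hz


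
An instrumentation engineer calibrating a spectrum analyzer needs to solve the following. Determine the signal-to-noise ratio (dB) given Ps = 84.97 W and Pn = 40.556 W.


SNR in decibels:
SNR = 10 * log10(Ps / Pn)
    = 10 * log10(84.97 / 40.556)
    = 10 * log10(2.0951)
    = 10 * 0.3212
    = 3.21 dB

3.21 dB


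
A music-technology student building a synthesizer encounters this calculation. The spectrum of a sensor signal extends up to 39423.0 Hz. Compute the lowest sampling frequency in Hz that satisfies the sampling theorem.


The Nyquist rate is twice the maximum frequency component.
fs_min = 2 * fmax
      = 2 * 39423.0
      = 78846.0 Hz

78846.0


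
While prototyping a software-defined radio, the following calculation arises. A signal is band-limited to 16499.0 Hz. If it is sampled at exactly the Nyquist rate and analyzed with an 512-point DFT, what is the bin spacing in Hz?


Step 1 — Nyquist sampling rate:
fs = 2 * fmax = 2 * 16499.0 = 32998.0 Hz

Step 2 — DFT bin spacing:
df = fs / N = 32998.0 / 512 = 64.4492 Hz

64.4492 Hz


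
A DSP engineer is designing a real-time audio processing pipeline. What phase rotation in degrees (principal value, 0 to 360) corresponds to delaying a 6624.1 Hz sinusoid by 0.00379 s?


Phase shift from frequency and time delay:
phi = 360 * f * t_delay
    = 360 * 6624.1 * 0.00379
    = 9037.92 degrees
    mod 360 = 37.92 degrees

37.92 degrees


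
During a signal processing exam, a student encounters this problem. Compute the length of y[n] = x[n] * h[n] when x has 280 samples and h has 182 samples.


Linear convolution output length:
L = N + M - 1
  = 280 + 182 - 1
  = 461 samples

461


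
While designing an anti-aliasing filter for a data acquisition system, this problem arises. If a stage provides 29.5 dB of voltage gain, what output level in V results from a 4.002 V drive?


Output voltage from dB gain:
V_out = V_in * 10^(gain_dB / 20)
      = 4.002 * 10^(29.5 / 20)
      = 4.002 * 29.853826
      = 119.475 V

119.475 V


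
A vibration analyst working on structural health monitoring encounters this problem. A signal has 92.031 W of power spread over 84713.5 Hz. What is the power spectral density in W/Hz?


Power spectral density:
PSD = P / BW
    = 92.031 / 84713.5
    = 0.00108638 W/Hz

0.00108638 W/Hz


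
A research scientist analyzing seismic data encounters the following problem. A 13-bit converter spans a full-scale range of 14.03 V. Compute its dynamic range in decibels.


Dynamic range from full-scale to LSB:
V_min = V_max / 2^bits = 14.03 / 2^13
DR = 20 * log10(V_max / V_min)
   = 20 * log10(2^13)
   = 20 * 13 * log10(2)
   = 78.27 dB

78.27 dB


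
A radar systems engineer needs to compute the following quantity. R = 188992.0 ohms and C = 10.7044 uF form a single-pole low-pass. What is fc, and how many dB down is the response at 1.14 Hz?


Step 1 — cutoff frequency:
fc = 1 / (2*pi*R*C)
C = 10.7044 uF = 1.07044e-05 F
fc = 1 / (2*pi*188992.0*1.07044e-05)
   = 0.0786709 Hz

Step 2 — magnitude at f = 1.14 Hz:
|H(f)| = 1 / sqrt(1 + (f/fc)^2)
f/fc = 1.14 / 0.0786709 = 14.490746
|H| = 1 / sqrt(1 + 209.98172) = 0.0688458
|H|_dB = 20*log10(0.0688458) = -23.24 dB

fc = 0.0786709 Hz; |H(1.14 Hz)| = -23.24 dB


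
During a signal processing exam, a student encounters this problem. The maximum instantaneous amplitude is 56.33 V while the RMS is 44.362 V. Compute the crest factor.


Crest factor is the ratio of peak to RMS:
CF = V_peak / V_rms
   = 56.33 / 44.362
   = 1.2698

1.2698


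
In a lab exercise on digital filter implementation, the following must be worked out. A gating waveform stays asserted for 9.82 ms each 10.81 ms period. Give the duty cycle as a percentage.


Duty cycle as a percentage:
DC = (t_on / T) * 100
   = (9.82 / 10.81) * 100
   = 0.908418 * 100
   = 90.84 %

90.84 %


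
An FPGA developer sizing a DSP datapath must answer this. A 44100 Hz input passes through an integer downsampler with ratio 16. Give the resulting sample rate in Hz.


Decimation reduces the sample rate:
fs_out = fs_in / M
       = 44100 / 16
       = 2756.25 Hz

2756.25 Hz


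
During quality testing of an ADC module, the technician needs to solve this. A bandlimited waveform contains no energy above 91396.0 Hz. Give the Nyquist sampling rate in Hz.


The Nyquist rate is twice the maximum frequency component.
fs_min = 2 * fmax
      = 2 * 91396.0
      = 182792.0 Hz

182792.0


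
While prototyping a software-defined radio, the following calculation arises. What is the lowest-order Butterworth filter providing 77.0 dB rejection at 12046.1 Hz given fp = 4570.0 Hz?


Butterworth filter order formula:
n = log10(10^(A/10) - 1) / (2 * log10(f_stop/f_pass))
10^(77.0/10) - 1 = 50118722.3627
f_stop/f_pass = 12046.1 / 4570.0 = 2.6359
n = 9.1464 -> ceil = 10

10


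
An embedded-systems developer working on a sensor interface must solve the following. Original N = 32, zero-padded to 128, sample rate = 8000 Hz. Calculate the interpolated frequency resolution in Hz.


Frequency resolution after zero-padding:
N_padded = 32 * 4 = 128
df = fs / N_padded
   = 8000 / 128
   = 62.5 Hz

62.5 Hz


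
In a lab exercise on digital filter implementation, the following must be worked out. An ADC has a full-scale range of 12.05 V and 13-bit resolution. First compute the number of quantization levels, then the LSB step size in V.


Step 1 — number of quantization levels:
L = 2^N = 2^13 = 8192

Step 2 — LSB step size:
delta = Vfs / L
      = 12.05 / 8192
      = 0.00147095 V

Levels = 8192; step size = 0.00147095 V


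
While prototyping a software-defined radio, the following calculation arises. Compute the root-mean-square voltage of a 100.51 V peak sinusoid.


RMS voltage for a sinusoidal waveform:
V_rms = V_peak / sqrt(2)
      = 100.51 / 1.414214
      = 71.071 V

71.071 V


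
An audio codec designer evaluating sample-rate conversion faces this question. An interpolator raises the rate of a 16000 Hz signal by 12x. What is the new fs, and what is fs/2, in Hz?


Step 1 — output sample rate after interpolation by L:
fs_out = L * fs_in = 12 * 16000 = 192000 Hz

Step 2 — Nyquist frequency of the output stream:
f_Nyq = fs_out / 2 = 192000 / 2 = 96000.0 Hz

fs_out = 192000 Hz; f_Nyquist = 96000.0 Hz


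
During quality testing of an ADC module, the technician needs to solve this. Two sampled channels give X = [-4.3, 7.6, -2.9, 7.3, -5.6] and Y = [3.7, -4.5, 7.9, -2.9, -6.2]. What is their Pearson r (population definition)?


Pearson correlation coefficient (population):
r = cov(X,Y) / (std(X) * std(Y))
Mean X = 0.42, Mean Y = -0.4
Cov(X,Y) = -11.726
Std(X) = 5.80393, Std(Y) = 5.336666
r = -0.3786

-0.3786
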